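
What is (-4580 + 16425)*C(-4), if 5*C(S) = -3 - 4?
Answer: -16583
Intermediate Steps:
C(S) = -7/5 (C(S) = (-3 - 4)/5 = (⅕)*(-7) = -7/5)
(-4580 + 16425)*C(-4) = (-4580 + 16425)*(-7/5) = 11845*(-7/5) = -16583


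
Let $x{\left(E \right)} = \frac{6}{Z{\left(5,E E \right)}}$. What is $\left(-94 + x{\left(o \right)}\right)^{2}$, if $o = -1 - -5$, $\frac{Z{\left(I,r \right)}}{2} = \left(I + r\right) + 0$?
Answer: $\frac{431649}{49} \approx 8809.2$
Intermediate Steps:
$Z{\left(I,r \right)} = 2 I + 2 r$ ($Z{\left(I,r \right)} = 2 \left(\left(I + r\right) + 0\right) = 2 \left(I + r\right) = 2 I + 2 r$)
$o = 4$ ($o = -1 + 5 = 4$)
$x{\left(E \right)} = \frac{6}{10 + 2 E^{2}}$ ($x{\left(E \right)} = \frac{6}{2 \cdot 5 + 2 E E} = \frac{6}{10 + 2 E^{2}}$)
$\left(-94 + x{\left(o \right)}\right)^{2} = \left(-94 + \frac{3}{5 + 4^{2}}\right)^{2} = \left(-94 + \frac{3}{5 + 16}\right)^{2} = \left(-94 + \frac{3}{21}\right)^{2} = \left(-94 + 3 \cdot \frac{1}{21}\right)^{2} = \left(-94 + \frac{1}{7}\right)^{2} = \left(- \frac{657}{7}\right)^{2} = \frac{431649}{49}$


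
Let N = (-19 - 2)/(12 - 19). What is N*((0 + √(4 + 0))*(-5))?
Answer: -30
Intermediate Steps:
N = 3 (N = -21/(-7) = -21*(-⅐) = 3)
N*((0 + √(4 + 0))*(-5)) = 3*((0 + √(4 + 0))*(-5)) = 3*((0 + √4)*(-5)) = 3*((0 + 2)*(-5)) = 3*(2*(-5)) = 3*(-10) = -30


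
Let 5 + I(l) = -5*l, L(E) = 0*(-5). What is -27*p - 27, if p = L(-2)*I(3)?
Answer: -27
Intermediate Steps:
L(E) = 0
I(l) = -5 - 5*l
p = 0 (p = 0*(-5 - 5*3) = 0*(-5 - 15) = 0*(-20) = 0)
-27*p - 27 = -27*0 - 27 = 0 - 27 = -27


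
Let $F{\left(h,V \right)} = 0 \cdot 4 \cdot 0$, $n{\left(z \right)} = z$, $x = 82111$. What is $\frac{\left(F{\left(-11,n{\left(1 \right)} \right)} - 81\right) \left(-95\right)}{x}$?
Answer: $\frac{7695}{82111} \approx 0.093715$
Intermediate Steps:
$F{\left(h,V \right)} = 0$ ($F{\left(h,V \right)} = 0 \cdot 0 = 0$)
$\frac{\left(F{\left(-11,n{\left(1 \right)} \right)} - 81\right) \left(-95\right)}{x} = \frac{\left(0 - 81\right) \left(-95\right)}{82111} = \left(-81\right) \left(-95\right) \frac{1}{82111} = 7695 \cdot \frac{1}{82111} = \frac{7695}{82111}$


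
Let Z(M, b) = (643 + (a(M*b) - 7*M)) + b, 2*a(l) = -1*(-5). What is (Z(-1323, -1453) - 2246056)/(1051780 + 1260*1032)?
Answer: -895041/940840 ≈ -0.95132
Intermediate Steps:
a(l) = 5/2 (a(l) = (-1*(-5))/2 = (½)*5 = 5/2)
Z(M, b) = 1291/2 + b - 7*M (Z(M, b) = (643 + (5/2 - 7*M)) + b = (1291/2 - 7*M) + b = 1291/2 + b - 7*M)
(Z(-1323, -1453) - 2246056)/(1051780 + 1260*1032) = ((1291/2 - 1453 - 7*(-1323)) - 2246056)/(1051780 + 1260*1032) = ((1291/2 - 1453 + 9261) - 2246056)/(1051780 + 1300320) = (16907/2 - 2246056)/2352100 = -4475205/2*1/2352100 = -895041/940840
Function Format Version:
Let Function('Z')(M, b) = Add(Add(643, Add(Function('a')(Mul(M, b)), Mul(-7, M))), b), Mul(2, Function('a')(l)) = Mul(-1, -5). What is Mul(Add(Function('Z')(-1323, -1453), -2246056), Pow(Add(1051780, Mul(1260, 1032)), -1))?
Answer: Rational(-895041, 940840) ≈ -0.95132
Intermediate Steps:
Function('a')(l) = Rational(5, 2) (Function('a')(l) = Mul(Rational(1, 2), Mul(-1, -5)) = Mul(Rational(1, 2), 5) = Rational(5, 2))
Function('Z')(M, b) = Add(Rational(1291, 2), b, Mul(-7, M)) (Function('Z')(M, b) = Add(Add(643, Add(Rational(5, 2), Mul(-7, M))), b) = Add(Add(Rational(1291, 2), Mul(-7, M)), b) = Add(Rational(1291, 2), b, Mul(-7, M)))
Mul(Add(Function('Z')(-1323, -1453), -2246056), Pow(Add(1051780, Mul(1260, 1032)), -1)) = Mul(Add(Add(Rational(1291, 2), -1453, Mul(-7, -1323)), -2246056), Pow(Add(1051780, Mul(1260, 1032)), -1)) = Mul(Add(Add(Rational(1291, 2), -1453, 9261), -2246056), Pow(Add(1051780, 1300320), -1)) = Mul(Add(Rational(16907, 2), -2246056), Pow(2352100, -1)) = Mul(Rational(-4475205, 2), Rational(1, 2352100)) = Rational(-895041, 940840)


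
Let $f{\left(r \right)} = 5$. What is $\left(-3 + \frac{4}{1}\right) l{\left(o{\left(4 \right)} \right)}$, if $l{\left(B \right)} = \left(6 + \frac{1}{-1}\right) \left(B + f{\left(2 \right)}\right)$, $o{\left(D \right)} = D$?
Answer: $45$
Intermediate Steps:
$l{\left(B \right)} = 25 + 5 B$ ($l{\left(B \right)} = \left(6 + \frac{1}{-1}\right) \left(B + 5\right) = \left(6 - 1\right) \left(5 + B\right) = 5 \left(5 + B\right) = 25 + 5 B$)
$\left(-3 + \frac{4}{1}\right) l{\left(o{\left(4 \right)} \right)} = \left(-3 + \frac{4}{1}\right) \left(25 + 5 \cdot 4\right) = \left(-3 + 4 \cdot 1\right) \left(25 + 20\right) = \left(-3 + 4\right) 45 = 1 \cdot 45 = 45$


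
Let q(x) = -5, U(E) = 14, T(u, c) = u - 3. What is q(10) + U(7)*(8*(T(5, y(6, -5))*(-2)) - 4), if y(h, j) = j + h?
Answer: -509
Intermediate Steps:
y(h, j) = h + j
T(u, c) = -3 + u
q(10) + U(7)*(8*(T(5, y(6, -5))*(-2)) - 4) = -5 + 14*(8*((-3 + 5)*(-2)) - 4) = -5 + 14*(8*(2*(-2)) - 4) = -5 + 14*(8*(-4) - 4) = -5 + 14*(-32 - 4) = -5 + 14*(-36) = -5 - 504 = -509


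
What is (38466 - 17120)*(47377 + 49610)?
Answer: 2070284502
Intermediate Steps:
(38466 - 17120)*(47377 + 49610) = 21346*96987 = 2070284502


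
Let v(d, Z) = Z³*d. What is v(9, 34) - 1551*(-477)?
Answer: 1093563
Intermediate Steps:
v(d, Z) = d*Z³
v(9, 34) - 1551*(-477) = 9*34³ - 1551*(-477) = 9*39304 + 739827 = 353736 + 739827 = 1093563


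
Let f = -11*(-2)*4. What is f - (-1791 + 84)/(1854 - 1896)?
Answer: 663/14 ≈ 47.357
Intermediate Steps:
f = 88 (f = 22*4 = 88)
f - (-1791 + 84)/(1854 - 1896) = 88 - (-1791 + 84)/(1854 - 1896) = 88 - (-1707)/(-42) = 88 - (-1707)*(-1)/42 = 88 - 1*569/14 = 88 - 569/14 = 663/14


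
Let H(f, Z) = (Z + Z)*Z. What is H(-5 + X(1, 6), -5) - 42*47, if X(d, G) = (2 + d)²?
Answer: -1924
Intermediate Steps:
H(f, Z) = 2*Z² (H(f, Z) = (2*Z)*Z = 2*Z²)
H(-5 + X(1, 6), -5) - 42*47 = 2*(-5)² - 42*47 = 2*25 - 1974 = 50 - 1974 = -1924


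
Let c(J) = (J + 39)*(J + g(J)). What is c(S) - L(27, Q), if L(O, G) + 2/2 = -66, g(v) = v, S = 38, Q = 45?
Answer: 5919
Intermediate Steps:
L(O, G) = -67 (L(O, G) = -1 - 66 = -67)
c(J) = 2*J*(39 + J) (c(J) = (J + 39)*(J + J) = (39 + J)*(2*J) = 2*J*(39 + J))
c(S) - L(27, Q) = 2*38*(39 + 38) - 1*(-67) = 2*38*77 + 67 = 5852 + 67 = 5919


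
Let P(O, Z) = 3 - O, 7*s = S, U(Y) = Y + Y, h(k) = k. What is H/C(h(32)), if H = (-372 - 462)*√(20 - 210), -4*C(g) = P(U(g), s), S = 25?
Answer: -3336*I*√190/61 ≈ -753.83*I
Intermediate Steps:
U(Y) = 2*Y
s = 25/7 (s = (⅐)*25 = 25/7 ≈ 3.5714)
C(g) = -¾ + g/2 (C(g) = -(3 - 2*g)/4 = -¾ + g/2)
H = -834*I*√190 ≈ -11496.0*I
H/C(h(32)) = (-834*I*√190)/(-¾ + (½)*32) = (-834*I*√190)/(-¾ + 16) = (-834*I*√190)/(61/4) = -834*I*√190*(4/61) = -3336*I*√190/61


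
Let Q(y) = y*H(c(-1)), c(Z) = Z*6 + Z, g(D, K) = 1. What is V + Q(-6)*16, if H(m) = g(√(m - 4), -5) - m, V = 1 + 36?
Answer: -731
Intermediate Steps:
c(Z) = 7*Z (c(Z) = 6*Z + Z = 7*Z)
V = 37
H(m) = 1 - m
Q(y) = 8*y (Q(y) = y*(1 - 7*(-1)) = y*(1 - 1*(-7)) = y*(1 + 7) = y*8 = 8*y)
V + Q(-6)*16 = 37 + (8*(-6))*16 = 37 - 48*16 = 37 - 768 = -731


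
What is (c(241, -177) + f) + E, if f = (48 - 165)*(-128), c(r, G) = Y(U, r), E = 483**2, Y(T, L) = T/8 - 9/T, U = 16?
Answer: 3972263/16 ≈ 2.4827e+5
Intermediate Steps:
Y(T, L) = -9/T + T/8 (Y(T, L) = T*(1/8) - 9/T = T/8 - 9/T = -9/T + T/8)
E = 233289
c(r, G) = 23/16 (c(r, G) = -9/16 + (1/8)*16 = -9*1/16 + 2 = -9/16 + 2 = 23/16)
f = 14976 (f = -117*(-128) = 14976)
(c(241, -177) + f) + E = (23/16 + 14976) + 233289 = 239639/16 + 233289 = 3972263/16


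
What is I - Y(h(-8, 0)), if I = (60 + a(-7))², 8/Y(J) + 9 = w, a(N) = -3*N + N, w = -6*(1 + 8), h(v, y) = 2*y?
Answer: 344996/63 ≈ 5476.1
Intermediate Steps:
w = -54 (w = -6*9 = -54)
a(N) = -2*N
Y(J) = -8/63 (Y(J) = 8/(-9 - 54) = 8/(-63) = 8*(-1/63) = -8/63)
I = 5476 (I = (60 - 2*(-7))² = (60 + 14)² = 74² = 5476)
I - Y(h(-8, 0)) = 5476 - 1*(-8/63) = 5476 + 8/63 = 344996/63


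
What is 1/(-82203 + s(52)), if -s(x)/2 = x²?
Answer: -1/87611 ≈ -1.1414e-5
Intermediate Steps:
s(x) = -2*x²
1/(-82203 + s(52)) = 1/(-82203 - 2*52²) = 1/(-82203 - 2*2704) = 1/(-82203 - 5408) = 1/(-87611) = -1/87611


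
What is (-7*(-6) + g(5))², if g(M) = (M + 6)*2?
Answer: 4096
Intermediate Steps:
g(M) = 12 + 2*M (g(M) = (6 + M)*2 = 12 + 2*M)
(-7*(-6) + g(5))² = (-7*(-6) + (12 + 2*5))² = (42 + (12 + 10))² = (42 + 22)² = 64² = 4096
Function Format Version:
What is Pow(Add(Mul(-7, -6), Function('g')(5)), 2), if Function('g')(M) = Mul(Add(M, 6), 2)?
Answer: 4096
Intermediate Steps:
Function('g')(M) = Add(12, Mul(2, M)) (Function('g')(M) = Mul(Add(6, M), 2) = Add(12, Mul(2, M)))
Pow(Add(Mul(-7, -6), Function('g')(5)), 2) = Pow(Add(Mul(-7, -6), Add(12, Mul(2, 5))), 2) = Pow(Add(42, Add(12, 10)), 2) = Pow(Add(42, 22), 2) = Pow(64, 2) = 4096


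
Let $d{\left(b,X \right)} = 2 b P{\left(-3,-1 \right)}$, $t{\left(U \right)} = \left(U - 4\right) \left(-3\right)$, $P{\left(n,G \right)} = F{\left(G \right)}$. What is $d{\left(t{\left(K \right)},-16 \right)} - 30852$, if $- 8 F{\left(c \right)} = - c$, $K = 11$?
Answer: $- \frac{123387}{4} \approx -30847.0$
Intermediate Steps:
$F{\left(c \right)} = \frac{c}{8}$ ($F{\left(c \right)} = - \frac{\left(-1\right) c}{8} = \frac{c}{8}$)
$P{\left(n,G \right)} = \frac{G}{8}$
$t{\left(U \right)} = 12 - 3 U$ ($t{\left(U \right)} = \left(-4 + U\right) \left(-3\right) = 12 - 3 U$)
$d{\left(b,X \right)} = - \frac{b}{4}$ ($d{\left(b,X \right)} = 2 b \frac{1}{8} \left(-1\right) = 2 b \left(- \frac{1}{8}\right) = - \frac{b}{4}$)
$d{\left(t{\left(K \right)},-16 \right)} - 30852 = - \frac{12 - 33}{4} - 30852 = \left(- \frac{1}{4}\right) \left(-21\right) - 30852 = \frac{21}{4} - 30852 = - \frac{123387}{4}$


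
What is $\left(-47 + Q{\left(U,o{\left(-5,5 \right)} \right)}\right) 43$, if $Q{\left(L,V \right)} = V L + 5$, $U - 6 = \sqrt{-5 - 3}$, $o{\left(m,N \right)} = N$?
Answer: $-516 + 430 i \sqrt{2} \approx -516.0 + 608.11 i$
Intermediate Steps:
$U = 6 + 2 i \sqrt{2}$ ($U = 6 + \sqrt{-5 - 3} = 6 + \sqrt{-8} = 6 + 2 i \sqrt{2} \approx 6.0 + 2.8284 i$)
$Q{\left(L,V \right)} = 5 + L V$ ($Q{\left(L,V \right)} = L V + 5 = 5 + L V$)
$\left(-47 + Q{\left(U,o{\left(-5,5 \right)} \right)}\right) 43 = \left(-47 + \left(5 + \left(6 + 2 i \sqrt{2}\right) 5\right)\right) 43 = \left(-47 + \left(5 + \left(30 + 10 i \sqrt{2}\right)\right)\right) 43 = \left(-47 + \left(35 + 10 i \sqrt{2}\right)\right) 43 = \left(-12 + 10 i \sqrt{2}\right) 43 = -516 + 430 i \sqrt{2}$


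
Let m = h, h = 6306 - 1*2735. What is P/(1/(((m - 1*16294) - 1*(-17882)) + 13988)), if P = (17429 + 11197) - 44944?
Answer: -312440746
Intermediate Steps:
P = -16318 (P = 28626 - 44944 = -16318)
h = 3571 (h = 6306 - 2735 = 3571)
m = 3571
P/(1/(((m - 1*16294) - 1*(-17882)) + 13988)) = -(520054660 + 16318*(3571 - 1*16294)) = -(520054660 + 16318*(3571 - 16294)) = -16318/(1/((-12723 + 17882) + 13988)) = -16318/(1/(5159 + 13988)) = -16318/(1/19147) = -16318/1/19147 = -16318*19147 = -312440746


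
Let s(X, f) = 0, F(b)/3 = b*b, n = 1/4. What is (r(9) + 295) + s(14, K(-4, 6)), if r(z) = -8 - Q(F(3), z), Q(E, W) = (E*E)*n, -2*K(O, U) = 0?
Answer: 419/4 ≈ 104.75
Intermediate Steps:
n = 1/4 ≈ 0.25000
F(b) = 3*b**2 (F(b) = 3*(b*b) = 3*b**2)
K(O, U) = 0 (K(O, U) = -1/2*0 = 0)
Q(E, W) = E**2/4 (Q(E, W) = (E*E)*(1/4) = E**2*(1/4) = E**2/4)
r(z) = -761/4 (r(z) = -8 - (3*3**2)**2/4 = -8 - (3*9)**2/4 = -8 - 27**2/4 = -8 - 729/4 = -761/4)
(r(9) + 295) + s(14, K(-4, 6)) = (-761/4 + 295) + 0 = 419/4 + 0 = 419/4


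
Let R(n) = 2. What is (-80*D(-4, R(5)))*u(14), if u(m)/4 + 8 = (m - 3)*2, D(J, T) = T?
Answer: -8960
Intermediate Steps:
u(m) = -56 + 8*m (u(m) = -32 + 4*((m - 3)*2) = -32 + 4*((-3 + m)*2) = -32 + 4*(-6 + 2*m) = -32 + (-24 + 8*m) = -56 + 8*m)
(-80*D(-4, R(5)))*u(14) = (-80*2)*(-56 + 8*14) = -160*(-56 + 112) = -160*56 = -8960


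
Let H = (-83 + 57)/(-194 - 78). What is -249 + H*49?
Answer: -33227/136 ≈ -244.32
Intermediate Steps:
H = 13/136 (H = -26/(-272) = -26*(-1/272) = 13/136 ≈ 0.095588)
-249 + H*49 = -249 + (13/136)*49 = -249 + 637/136 = -33227/136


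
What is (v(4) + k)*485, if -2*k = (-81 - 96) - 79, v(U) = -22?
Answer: 51410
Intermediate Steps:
k = 128 (k = -((-81 - 96) - 79)/2 = -(-177 - 79)/2 = -1/2*(-256) = 128)
(v(4) + k)*485 = (-22 + 128)*485 = 106*485 = 51410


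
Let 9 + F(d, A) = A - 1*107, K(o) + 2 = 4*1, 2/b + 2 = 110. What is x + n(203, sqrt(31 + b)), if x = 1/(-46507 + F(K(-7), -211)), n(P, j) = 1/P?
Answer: 46631/9507302 ≈ 0.0049048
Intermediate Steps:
b = 1/54 (b = 2/(-2 + 110) = 2/108 = 2*(1/108) = 1/54 ≈ 0.018519)
K(o) = 2 (K(o) = -2 + 4*1 = -2 + 4 = 2)
F(d, A) = -116 + A (F(d, A) = -9 + (A - 1*107) = -9 + (A - 107) = -9 + (-107 + A) = -116 + A)
x = -1/46834 (x = 1/(-46507 + (-116 - 211)) = 1/(-46507 - 327) = 1/(-46834) = -1/46834 ≈ -2.1352e-5)
x + n(203, sqrt(31 + b)) = -1/46834 + 1/203 = 46631/9507302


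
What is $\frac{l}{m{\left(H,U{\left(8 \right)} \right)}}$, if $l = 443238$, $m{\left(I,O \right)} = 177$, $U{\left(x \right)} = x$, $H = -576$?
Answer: $\frac{147746}{59} \approx 2504.2$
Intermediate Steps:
$\frac{l}{m{\left(H,U{\left(8 \right)} \right)}} = \frac{443238}{177} = 443238 \cdot \frac{1}{177} = \frac{147746}{59}$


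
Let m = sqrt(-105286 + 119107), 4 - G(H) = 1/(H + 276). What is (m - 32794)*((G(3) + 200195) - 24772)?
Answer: -1605073864808/279 + 48944132*sqrt(13821)/279 ≈ -5.7323e+9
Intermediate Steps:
G(H) = 4 - 1/(276 + H) (G(H) = 4 - 1/(H + 276) = 4 - 1/(276 + H))
m = sqrt(13821) ≈ 117.56
(m - 32794)*((G(3) + 200195) - 24772) = (sqrt(13821) - 32794)*(((1103 + 4*3)/(276 + 3) + 200195) - 24772) = (-32794 + sqrt(13821))*(((1103 + 12)/279 + 200195) - 24772) = (-32794 + sqrt(13821))*(((1/279)*1115 + 200195) - 24772) = (-32794 + sqrt(13821))*((1115/279 + 200195) - 24772) = (-32794 + sqrt(13821))*(55855520/279 - 24772) = (-32794 + sqrt(13821))*(48944132/279) = -1605073864808/279 + 48944132*sqrt(13821)/279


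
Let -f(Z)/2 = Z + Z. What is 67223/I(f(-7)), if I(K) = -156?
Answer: -5171/12 ≈ -430.92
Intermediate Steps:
f(Z) = -4*Z (f(Z) = -2*(Z + Z) = -4*Z)
67223/I(f(-7)) = 67223/(-156) = 67223*(-1/156) = -5171/12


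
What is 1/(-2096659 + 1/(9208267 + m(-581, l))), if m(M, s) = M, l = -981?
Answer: -9207686/19305377721073 ≈ -4.7695e-7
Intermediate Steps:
1/(-2096659 + 1/(9208267 + m(-581, l))) = 1/(-2096659 + 1/(9208267 - 581)) = 1/(-2096659 + 1/9207686) = 1/(-19305377721073/9207686) = -9207686/19305377721073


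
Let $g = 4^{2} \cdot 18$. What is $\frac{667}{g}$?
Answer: $\frac{667}{288} \approx 2.316$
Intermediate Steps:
$g = 288$ ($g = 16 \cdot 18 = 288$)
$\frac{667}{g} = \frac{667}{288}$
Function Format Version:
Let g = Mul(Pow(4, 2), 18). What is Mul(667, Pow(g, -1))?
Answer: Rational(667, 288) ≈ 2.3160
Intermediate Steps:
g = 288 (g = Mul(16, 18) = 288)
Mul(667, Pow(g, -1)) = Mul(667, Pow(288, -1)) = Mul(667, Rational(1, 288)) = Rational(667, 288)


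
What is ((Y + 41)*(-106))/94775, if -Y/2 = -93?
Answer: -24062/94775 ≈ -0.25389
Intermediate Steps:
Y = 186 (Y = -2*(-93) = 186)
((Y + 41)*(-106))/94775 = ((186 + 41)*(-106))/94775 = (227*(-106))*(1/94775) = -24062*1/94775 = -24062/94775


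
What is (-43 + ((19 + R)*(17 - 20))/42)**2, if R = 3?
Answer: 97344/49 ≈ 1986.6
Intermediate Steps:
(-43 + ((19 + R)*(17 - 20))/42)**2 = (-43 + ((19 + 3)*(17 - 20))/42)**2 = (-43 + (22*(-3))*(1/42))**2 = (-43 - 66*1/42)**2 = (-43 - 11/7)**2 = (-312/7)**2 = 97344/49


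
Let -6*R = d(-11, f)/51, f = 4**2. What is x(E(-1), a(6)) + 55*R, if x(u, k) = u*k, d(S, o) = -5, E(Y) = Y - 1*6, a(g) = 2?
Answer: -4009/306 ≈ -13.101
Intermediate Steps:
f = 16
E(Y) = -6 + Y (E(Y) = Y - 6 = -6 + Y)
x(u, k) = k*u
R = 5/306 (R = -(-5)/(6*51) = -1/6*(-5/51) = 5/306 ≈ 0.016340)
x(E(-1), a(6)) + 55*R = 2*(-6 - 1) + 55*(5/306) = 2*(-7) + 275/306 = -14 + 275/306 = -4009/306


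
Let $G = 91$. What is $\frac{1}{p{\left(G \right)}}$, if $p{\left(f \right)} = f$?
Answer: $\frac{1}{91} \approx 0.010989$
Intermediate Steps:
$\frac{1}{p{\left(G \right)}} = \frac{1}{91}$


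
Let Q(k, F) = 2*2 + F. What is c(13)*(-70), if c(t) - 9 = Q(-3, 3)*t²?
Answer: -83440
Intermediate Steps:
Q(k, F) = 4 + F
c(t) = 9 + 7*t² (c(t) = 9 + (4 + 3)*t² = 9 + 7*t²)
c(13)*(-70) = (9 + 7*13²)*(-70) = (9 + 7*169)*(-70) = (9 + 1183)*(-70) = 1192*(-70) = -83440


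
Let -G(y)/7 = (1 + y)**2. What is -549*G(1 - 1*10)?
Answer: 245952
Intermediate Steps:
G(y) = -7*(1 + y)**2
-549*G(1 - 1*10) = -(-3843)*(1 + (1 - 1*10))**2 = -(-3843)*(1 + (1 - 10))**2 = -(-3843)*(1 - 9)**2 = -(-3843)*(-8)**2 = -(-3843)*64 = -549*(-448) = 245952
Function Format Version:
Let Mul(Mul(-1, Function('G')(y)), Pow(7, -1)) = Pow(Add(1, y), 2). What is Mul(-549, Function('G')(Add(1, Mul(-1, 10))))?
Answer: 245952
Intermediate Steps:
Function('G')(y) = Mul(-7, Pow(Add(1, y), 2))
Mul(-549, Function('G')(Add(1, Mul(-1, 10)))) = Mul(-549, Mul(-7, Pow(Add(1, Add(1, Mul(-1, 10))), 2))) = Mul(-549, Mul(-7, Pow(Add(1, Add(1, -10)), 2))) = Mul(-549, Mul(-7, Pow(Add(1, -9), 2))) = Mul(-549, Mul(-7, Pow(-8, 2))) = Mul(-549, Mul(-7, 64)) = Mul(-549, -448) = 245952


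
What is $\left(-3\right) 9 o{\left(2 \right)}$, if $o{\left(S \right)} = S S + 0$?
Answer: $-108$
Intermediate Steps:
$o{\left(S \right)} = S^{2}$ ($o{\left(S \right)} = S^{2} + 0 = S^{2}$)
$\left(-3\right) 9 o{\left(2 \right)} = \left(-3\right) 9 \cdot 2^{2} = \left(-27\right) 4 = -108$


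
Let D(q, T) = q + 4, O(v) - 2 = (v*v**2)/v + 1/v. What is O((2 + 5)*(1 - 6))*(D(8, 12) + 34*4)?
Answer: 6355712/35 ≈ 1.8159e+5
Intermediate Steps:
O(v) = 2 + 1/v + v**2 (O(v) = 2 + ((v*v**2)/v + 1/v) = 2 + (v**3/v + 1/v) = 2 + (v**2 + 1/v) = 2 + (1/v + v**2) = 2 + 1/v + v**2)
D(q, T) = 4 + q
O((2 + 5)*(1 - 6))*(D(8, 12) + 34*4) = (2 + 1/((2 + 5)*(1 - 6)) + ((2 + 5)*(1 - 6))**2)*((4 + 8) + 34*4) = (2 + 1/(7*(-5)) + (7*(-5))**2)*(12 + 136) = (2 + 1/(-35) + (-35)**2)*148 = (2 - 1/35 + 1225)*148 = (42944/35)*148 = 6355712/35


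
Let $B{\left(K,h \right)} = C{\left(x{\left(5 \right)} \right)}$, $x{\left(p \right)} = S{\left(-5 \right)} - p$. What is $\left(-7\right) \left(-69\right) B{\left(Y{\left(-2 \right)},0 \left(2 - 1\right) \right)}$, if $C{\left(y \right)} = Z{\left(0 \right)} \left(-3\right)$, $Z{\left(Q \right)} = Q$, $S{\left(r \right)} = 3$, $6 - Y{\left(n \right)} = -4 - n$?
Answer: $0$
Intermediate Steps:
$Y{\left(n \right)} = 10 + n$ ($Y{\left(n \right)} = 6 - \left(-4 - n\right) = 6 + \left(4 + n\right) = 10 + n$)
$x{\left(p \right)} = 3 - p$
$C{\left(y \right)} = 0$ ($C{\left(y \right)} = 0 \left(-3\right) = 0$)
$B{\left(K,h \right)} = 0$
$\left(-7\right) \left(-69\right) B{\left(Y{\left(-2 \right)},0 \left(2 - 1\right) \right)} = \left(-7\right) \left(-69\right) 0 = 483 \cdot 0 = 0$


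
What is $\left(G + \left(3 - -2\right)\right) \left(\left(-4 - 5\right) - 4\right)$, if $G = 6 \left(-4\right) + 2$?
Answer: $221$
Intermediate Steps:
$G = -22$ ($G = -24 + 2 = -22$)
$\left(G + \left(3 - -2\right)\right) \left(\left(-4 - 5\right) - 4\right) = \left(-22 + \left(3 - -2\right)\right) \left(\left(-4 - 5\right) - 4\right) = \left(-22 + \left(3 + 2\right)\right) \left(-9 - 4\right) = \left(-22 + 5\right) \left(-13\right) = \left(-17\right) \left(-13\right) = 221$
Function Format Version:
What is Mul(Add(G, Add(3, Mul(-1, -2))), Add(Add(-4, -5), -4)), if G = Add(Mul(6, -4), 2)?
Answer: 221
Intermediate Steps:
G = -22 (G = Add(-24, 2) = -22)
Mul(Add(G, Add(3, Mul(-1, -2))), Add(Add(-4, -5), -4)) = Mul(Add(-22, Add(3, Mul(-1, -2))), Add(Add(-4, -5), -4)) = Mul(Add(-22, Add(3, 2)), Add(-9, -4)) = Mul(Add(-22, 5), -13) = Mul(-17, -13) = 221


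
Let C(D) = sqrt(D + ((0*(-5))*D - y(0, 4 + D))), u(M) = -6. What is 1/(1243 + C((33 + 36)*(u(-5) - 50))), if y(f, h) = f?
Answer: 1243/1548913 - 2*I*sqrt(966)/1548913 ≈ 0.0008025 - 4.0132e-5*I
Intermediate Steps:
C(D) = sqrt(D) (C(D) = sqrt(D + ((0*(-5))*D - 1*0)) = sqrt(D + (0*D + 0)) = sqrt(D + (0 + 0)) = sqrt(D + 0) = sqrt(D))
1/(1243 + C((33 + 36)*(u(-5) - 50))) = 1/(1243 + sqrt((33 + 36)*(-6 - 50))) = 1/(1243 + sqrt(69*(-56))) = 1/(1243 + sqrt(-3864)) = 1/(1243 + 2*I*sqrt(966))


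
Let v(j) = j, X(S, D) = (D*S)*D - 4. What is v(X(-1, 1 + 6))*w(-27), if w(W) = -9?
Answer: 477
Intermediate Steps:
X(S, D) = -4 + S*D² (X(S, D) = S*D² - 4 = -4 + S*D²)
v(X(-1, 1 + 6))*w(-27) = (-4 - (1 + 6)²)*(-9) = (-4 - 1*7²)*(-9) = (-4 - 1*49)*(-9) = (-4 - 49)*(-9) = -53*(-9) = 477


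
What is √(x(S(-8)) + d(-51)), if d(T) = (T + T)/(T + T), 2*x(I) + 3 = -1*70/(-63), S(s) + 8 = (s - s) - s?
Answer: √2/6 ≈ 0.23570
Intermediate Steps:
S(s) = -8 - s (S(s) = -8 + ((s - s) - s) = -8 + (0 - s) = -8 - s)
x(I) = -17/18 (x(I) = -3/2 + (-1*70/(-63))/2 = -3/2 + (-70*(-1/63))/2 = -3/2 + (½)*(10/9) = -3/2 + 5/9 = -17/18)
d(T) = 1 (d(T) = (2*T)/((2*T)) = (2*T)*(1/(2*T)) = 1)
√(x(S(-8)) + d(-51)) = √(-17/18 + 1) = √(1/18) = √2/6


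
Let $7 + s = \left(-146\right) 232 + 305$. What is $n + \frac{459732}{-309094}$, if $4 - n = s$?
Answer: $\frac{5189149300}{154547} \approx 33577.0$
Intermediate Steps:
$s = -33574$ ($s = -7 + \left(\left(-146\right) 232 + 305\right) = -7 + \left(-33872 + 305\right) = -7 - 33567 = -33574$)
$n = 33578$ ($n = 4 - -33574 = 4 + 33574 = 33578$)
$n + \frac{459732}{-309094} = 33578 + \frac{459732}{-309094} = 33578 + 459732 \left(- \frac{1}{309094}\right) = 33578 - \frac{229866}{154547} = \frac{5189149300}{154547}$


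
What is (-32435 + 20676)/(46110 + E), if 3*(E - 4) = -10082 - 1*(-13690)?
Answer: -35277/141950 ≈ -0.24852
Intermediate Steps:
E = 3620/3 (E = 4 + (-10082 - 1*(-13690))/3 = 4 + (-10082 + 13690)/3 = 4 + (⅓)*3608 = 4 + 3608/3 = 3620/3 ≈ 1206.7)
(-32435 + 20676)/(46110 + E) = (-32435 + 20676)/(46110 + 3620/3) = -11759/141950/3 = -11759*3/141950 = -35277/141950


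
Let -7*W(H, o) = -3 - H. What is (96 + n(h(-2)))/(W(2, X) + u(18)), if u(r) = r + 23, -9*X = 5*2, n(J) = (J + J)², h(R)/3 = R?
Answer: 420/73 ≈ 5.7534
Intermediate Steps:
h(R) = 3*R
n(J) = 4*J² (n(J) = (2*J)² = 4*J²)
X = -10/9 (X = -5*2/9 = -⅑*10 = -10/9 ≈ -1.1111)
W(H, o) = 3/7 + H/7 (W(H, o) = -(-3 - H)/7 = 3/7 + H/7)
u(r) = 23 + r
(96 + n(h(-2)))/(W(2, X) + u(18)) = (96 + 4*(3*(-2))²)/((3/7 + (⅐)*2) + (23 + 18)) = (96 + 4*(-6)²)/((3/7 + 2/7) + 41) = (96 + 4*36)/(5/7 + 41) = (96 + 144)/(292/7) = 240*(7/292) = 420/73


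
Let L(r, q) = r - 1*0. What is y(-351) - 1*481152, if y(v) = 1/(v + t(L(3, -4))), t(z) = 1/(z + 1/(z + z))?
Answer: -3205915795/6663 ≈ -4.8115e+5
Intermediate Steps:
L(r, q) = r (L(r, q) = r + 0 = r)
t(z) = 1/(z + 1/(2*z))
y(v) = 1/(6/19 + v) (y(v) = 1/(v + 2*3/(1 + 2*3**2)) = 1/(v + 2*3/(1 + 2*9)) = 1/(v + 2*3/(1 + 18)) = 1/(v + 2*3/19) = 1/(v + 2*3*(1/19)) = 1/(v + 6/19) = 1/(6/19 + v))
y(-351) - 1*481152 = 19/(6 + 19*(-351)) - 1*481152 = 19/(6 - 6669) - 481152 = 19/(-6663) - 481152 = 19*(-1/6663) - 481152 = -19/6663 - 481152 = -3205915795/6663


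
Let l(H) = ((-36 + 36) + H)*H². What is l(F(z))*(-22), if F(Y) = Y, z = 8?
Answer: -11264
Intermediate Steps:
l(H) = H³ (l(H) = (0 + H)*H² = H*H² = H³)
l(F(z))*(-22) = 8³*(-22) = 512*(-22) = -11264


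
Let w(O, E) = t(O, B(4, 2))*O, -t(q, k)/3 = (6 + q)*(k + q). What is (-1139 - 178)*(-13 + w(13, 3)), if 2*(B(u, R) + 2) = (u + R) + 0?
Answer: 13679679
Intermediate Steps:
B(u, R) = -2 + R/2 + u/2 (B(u, R) = -2 + ((u + R) + 0)/2 = -2 + ((R + u) + 0)/2 = -2 + (R + u)/2 = -2 + (R/2 + u/2) = -2 + R/2 + u/2)
t(q, k) = -3*(6 + q)*(k + q)
w(O, E) = O*(-18 - 21*O - 3*O**2) (w(O, E) = (-18*(-2 + (1/2)*2 + (1/2)*4) - 18*O - 3*O**2 - 3*(-2 + (1/2)*2 + (1/2)*4)*O)*O = (-18*(-2 + 1 + 2) - 18*O - 3*O**2 - 3*(-2 + 1 + 2)*O)*O = (-18*1 - 18*O - 3*O**2 - 3*1*O)*O = (-18 - 18*O - 3*O**2 - 3*O)*O = (-18 - 21*O - 3*O**2)*O = O*(-18 - 21*O - 3*O**2))
(-1139 - 178)*(-13 + w(13, 3)) = (-1139 - 178)*(-13 - 3*13*(6 + 13**2 + 7*13)) = -1317*(-13 - 3*13*(6 + 169 + 91)) = -1317*(-13 - 3*13*266) = -1317*(-13 - 10374) = -1317*(-10387) = 13679679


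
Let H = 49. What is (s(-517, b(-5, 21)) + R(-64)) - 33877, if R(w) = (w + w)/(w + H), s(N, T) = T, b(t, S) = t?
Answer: -508102/15 ≈ -33873.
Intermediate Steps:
R(w) = 2*w/(49 + w) (R(w) = (w + w)/(w + 49) = (2*w)/(49 + w) = 2*w/(49 + w))
(s(-517, b(-5, 21)) + R(-64)) - 33877 = (-5 + 2*(-64)/(49 - 64)) - 33877 = (-5 + 2*(-64)/(-15)) - 33877 = (-5 + 2*(-64)*(-1/15)) - 33877 = (-5 + 128/15) - 33877 = 53/15 - 33877 = -508102/15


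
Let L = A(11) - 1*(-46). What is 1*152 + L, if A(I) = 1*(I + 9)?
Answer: 218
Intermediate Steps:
A(I) = 9 + I (A(I) = 1*(9 + I) = 9 + I)
L = 66 (L = (9 + 11) - 1*(-46) = 20 + 46 = 66)
1*152 + L = 1*152 + 66 = 152 + 66 = 218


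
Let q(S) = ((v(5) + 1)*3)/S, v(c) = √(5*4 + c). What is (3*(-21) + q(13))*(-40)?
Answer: 32040/13 ≈ 2464.6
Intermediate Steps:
v(c) = √(20 + c)
q(S) = 18/S (q(S) = ((√(20 + 5) + 1)*3)/S = ((√25 + 1)*3)/S = ((5 + 1)*3)/S = (6*3)/S = 18/S)
(3*(-21) + q(13))*(-40) = (3*(-21) + 18/13)*(-40) = (-63 + 18*(1/13))*(-40) = (-63 + 18/13)*(-40) = -801/13*(-40) = 32040/13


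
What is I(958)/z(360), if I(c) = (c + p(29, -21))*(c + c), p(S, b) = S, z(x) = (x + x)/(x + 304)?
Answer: 26160106/15 ≈ 1.7440e+6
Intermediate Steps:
z(x) = 2*x/(304 + x) (z(x) = (2*x)/(304 + x) = 2*x/(304 + x))
I(c) = 2*c*(29 + c) (I(c) = (c + 29)*(c + c) = (29 + c)*(2*c) = 2*c*(29 + c))
I(958)/z(360) = (2*958*(29 + 958))/((2*360/(304 + 360))) = (2*958*987)/((2*360/664)) = 1891092/((2*360*(1/664))) = 1891092/(90/83) = 1891092*(83/90) = 26160106/15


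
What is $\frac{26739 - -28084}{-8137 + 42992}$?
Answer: $\frac{54823}{34855} \approx 1.5729$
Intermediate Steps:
$\frac{26739 - -28084}{-8137 + 42992} = \frac{26739 + 28084}{34855} = 54823 \cdot \frac{1}{34855} = \frac{54823}{34855}$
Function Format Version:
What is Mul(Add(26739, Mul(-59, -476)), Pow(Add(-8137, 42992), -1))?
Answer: Rational(54823, 34855) ≈ 1.5729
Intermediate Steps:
Mul(Add(26739, Mul(-59, -476)), Pow(Add(-8137, 42992), -1)) = Mul(Add(26739, 28084), Pow(34855, -1)) = Mul(54823, Rational(1, 34855)) = Rational(54823, 34855)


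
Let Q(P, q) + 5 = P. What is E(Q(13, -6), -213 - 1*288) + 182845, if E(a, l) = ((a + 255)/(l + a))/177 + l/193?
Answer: 3079317077665/16841373 ≈ 1.8284e+5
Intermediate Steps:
Q(P, q) = -5 + P
E(a, l) = l/193 + (255 + a)/(177*(a + l)) (E(a, l) = ((255 + a)/(a + l))*(1/177) + l*(1/193) = ((255 + a)/(a + l))*(1/177) + l/193 = (255 + a)/(177*(a + l)) + l/193 = l/193 + (255 + a)/(177*(a + l)))
E(Q(13, -6), -213 - 1*288) + 182845 = (85/59 + (-5 + 13)/177 + (-213 - 1*288)²/193 + (-5 + 13)*(-213 - 1*288)/193)/((-5 + 13) + (-213 - 1*288)) + 182845 = (85/59 + (1/177)*8 + (-213 - 288)²/193 + (1/193)*8*(-213 - 288))/(8 + (-213 - 288)) + 182845 = (85/59 + 8/177 + (1/193)*(-501)² + (1/193)*8*(-501))/(8 - 501) + 182845 = (85/59 + 8/177 + (1/193)*251001 - 4008/193)/(-493) + 182845 = -(85/59 + 8/177 + 251001/193 - 4008/193)/493 + 182845 = -1/493*43768520/34161 + 182845 = -43768520/16841373 + 182845 = 3079317077665/16841373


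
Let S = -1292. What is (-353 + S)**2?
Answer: 2706025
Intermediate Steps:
(-353 + S)**2 = (-353 - 1292)**2 = (-1645)**2 = 2706025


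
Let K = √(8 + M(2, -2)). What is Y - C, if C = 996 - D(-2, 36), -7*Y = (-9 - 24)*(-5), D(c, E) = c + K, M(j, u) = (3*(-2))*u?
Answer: -7151/7 + 2*√5 ≈ -1017.1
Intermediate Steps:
M(j, u) = -6*u
K = 2*√5 (K = √(8 - 6*(-2)) = √(8 + 12) = √20 = 2*√5 ≈ 4.4721)
D(c, E) = c + 2*√5
Y = -165/7 (Y = -(-9 - 24)*(-5)/7 = -(-33)*(-5)/7 = -⅐*165 = -165/7 ≈ -23.571)
C = 998 - 2*√5 (C = 996 - (-2 + 2*√5) = 996 + (2 - 2*√5) = 998 - 2*√5 ≈ 993.53)
Y - C = -165/7 - (998 - 2*√5) = -165/7 + (-998 + 2*√5) = -7151/7 + 2*√5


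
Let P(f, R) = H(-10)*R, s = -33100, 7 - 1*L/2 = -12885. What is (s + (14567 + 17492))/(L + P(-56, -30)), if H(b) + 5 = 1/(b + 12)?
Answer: -1041/25919 ≈ -0.040164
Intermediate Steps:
L = 25784 (L = 14 - 2*(-12885) = 14 + 25770 = 25784)
H(b) = -5 + 1/(12 + b) (H(b) = -5 + 1/(b + 12) = -5 + 1/(12 + b))
P(f, R) = -9*R/2 (P(f, R) = ((-59 - 5*(-10))/(12 - 10))*R = ((-59 + 50)/2)*R = ((½)*(-9))*R = -9*R/2)
(s + (14567 + 17492))/(L + P(-56, -30)) = (-33100 + (14567 + 17492))/(25784 - 9/2*(-30)) = (-33100 + 32059)/(25784 + 135) = -1041/25919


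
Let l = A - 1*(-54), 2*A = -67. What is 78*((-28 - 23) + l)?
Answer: -2379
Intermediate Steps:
A = -67/2 (A = (1/2)*(-67) = -67/2 ≈ -33.500)
l = 41/2 (l = -67/2 - 1*(-54) = -67/2 + 54 = 41/2 ≈ 20.500)
78*((-28 - 23) + l) = 78*((-28 - 23) + 41/2) = 78*(-51 + 41/2) = 78*(-61/2) = -2379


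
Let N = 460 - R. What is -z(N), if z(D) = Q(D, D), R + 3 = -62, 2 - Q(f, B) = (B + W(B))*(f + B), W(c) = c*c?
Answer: 289957498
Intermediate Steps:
W(c) = c²
Q(f, B) = 2 - (B + f)*(B + B²) (Q(f, B) = 2 - (B + B²)*(f + B) = 2 - (B + B²)*(B + f) = 2 - (B + f)*(B + B²))
R = -65 (R = -3 - 62 = -65)
N = 525 (N = 460 - 1*(-65) = 460 + 65 = 525)
z(D) = 2 - 2*D² - 2*D³ (z(D) = 2 - D² - D³ - D*D - D*D² = 2 - D² - D³ - D² - D³ = 2 - 2*D² - 2*D³)
-z(N) = -(2 - 2*525² - 2*525³) = -(2 - 2*275625 - 2*144703125) = -(2 - 551250 - 289406250) = -1*(-289957498) = 289957498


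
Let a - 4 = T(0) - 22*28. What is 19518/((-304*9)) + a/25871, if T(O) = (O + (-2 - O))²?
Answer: -84435611/11797176 ≈ -7.1573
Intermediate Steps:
T(O) = 4 (T(O) = (-2)² = 4)
a = -608 (a = 4 + (4 - 22*28) = 4 + (4 - 616) = 4 - 612 = -608)
19518/((-304*9)) + a/25871 = 19518/((-304*9)) - 608/25871 = 19518/(-2736) - 608*1/25871 = 19518*(-1/2736) - 608/25871 = -3253/456 - 608/25871 = -84435611/11797176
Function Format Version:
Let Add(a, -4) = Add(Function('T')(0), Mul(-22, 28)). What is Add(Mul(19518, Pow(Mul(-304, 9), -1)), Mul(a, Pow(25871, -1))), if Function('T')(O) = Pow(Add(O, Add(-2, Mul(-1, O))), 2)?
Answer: Rational(-84435611, 11797176) ≈ -7.1573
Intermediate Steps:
Function('T')(O) = 4 (Function('T')(O) = Pow(-2, 2) = 4)
a = -608 (a = Add(4, Add(4, Mul(-22, 28))) = Add(4, Add(4, -616)) = Add(4, -612) = -608)
Add(Mul(19518, Pow(Mul(-304, 9), -1)), Mul(a, Pow(25871, -1))) = Add(Mul(19518, Pow(Mul(-304, 9), -1)), Mul(-608, Pow(25871, -1))) = Add(Mul(19518, Pow(-2736, -1)), Mul(-608, Rational(1, 25871))) = Add(Mul(19518, Rational(-1, 2736)), Rational(-608, 25871)) = Add(Rational(-3253, 456), Rational(-608, 25871)) = Rational(-84435611, 11797176)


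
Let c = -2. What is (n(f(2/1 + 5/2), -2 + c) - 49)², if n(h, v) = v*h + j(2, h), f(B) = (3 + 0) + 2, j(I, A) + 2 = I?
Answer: 4761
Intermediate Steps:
j(I, A) = -2 + I
f(B) = 5 (f(B) = 3 + 2 = 5)
n(h, v) = h*v (n(h, v) = v*h + (-2 + 2) = h*v + 0 = h*v)
(n(f(2/1 + 5/2), -2 + c) - 49)² = (5*(-2 - 2) - 49)² = (5*(-4) - 49)² = (-20 - 49)² = (-69)² = 4761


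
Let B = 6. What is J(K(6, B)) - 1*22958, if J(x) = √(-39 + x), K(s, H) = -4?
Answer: -22958 + I*√43 ≈ -22958.0 + 6.5574*I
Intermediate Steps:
J(K(6, B)) - 1*22958 = √(-39 - 4) - 1*22958 = √(-43) - 22958 = I*√43 - 22958 = -22958 + I*√43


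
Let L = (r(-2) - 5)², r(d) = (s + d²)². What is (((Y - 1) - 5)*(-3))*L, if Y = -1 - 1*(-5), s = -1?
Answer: 96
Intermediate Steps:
r(d) = (-1 + d²)²
Y = 4 (Y = -1 + 5 = 4)
L = 16 (L = ((-1 + (-2)²)² - 5)² = ((-1 + 4)² - 5)² = (3² - 5)² = (9 - 5)² = 4² = 16)
(((Y - 1) - 5)*(-3))*L = (((4 - 1) - 5)*(-3))*16 = ((3 - 5)*(-3))*16 = -2*(-3)*16 = 6*16 = 96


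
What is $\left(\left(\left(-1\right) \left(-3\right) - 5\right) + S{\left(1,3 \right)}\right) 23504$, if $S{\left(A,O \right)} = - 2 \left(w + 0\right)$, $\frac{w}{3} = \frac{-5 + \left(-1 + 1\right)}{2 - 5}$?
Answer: $-282048$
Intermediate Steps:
$w = 5$ ($w = 3 \frac{-5 + \left(-1 + 1\right)}{2 - 5} = 3 \frac{-5 + 0}{-3} = 3 \left(\left(-5\right) \left(- \frac{1}{3}\right)\right) = 3 \cdot \frac{5}{3} = 5$)
$S{\left(A,O \right)} = -10$ ($S{\left(A,O \right)} = - 2 \left(5 + 0\right) = \left(-2\right) 5 = -10$)
$\left(\left(\left(-1\right) \left(-3\right) - 5\right) + S{\left(1,3 \right)}\right) 23504 = \left(\left(\left(-1\right) \left(-3\right) - 5\right) - 10\right) 23504 = \left(\left(3 - 5\right) - 10\right) 23504 = \left(-2 - 10\right) 23504 = \left(-12\right) 23504 = -282048$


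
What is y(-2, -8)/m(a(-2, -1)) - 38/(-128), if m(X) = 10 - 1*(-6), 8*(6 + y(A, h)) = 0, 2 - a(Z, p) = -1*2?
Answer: -5/64 ≈ -0.078125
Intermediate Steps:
a(Z, p) = 4 (a(Z, p) = 2 - (-1)*2 = 2 - 1*(-2) = 2 + 2 = 4)
y(A, h) = -6 (y(A, h) = -6 + (⅛)*0 = -6 + 0 = -6)
m(X) = 16 (m(X) = 10 + 6 = 16)
y(-2, -8)/m(a(-2, -1)) - 38/(-128) = -6/16 - 38/(-128) = -6*1/16 - 38*(-1/128) = -3/8 + 19/64 = -5/64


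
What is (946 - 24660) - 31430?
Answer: -55144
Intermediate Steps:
(946 - 24660) - 31430 = -23714 - 31430 = -55144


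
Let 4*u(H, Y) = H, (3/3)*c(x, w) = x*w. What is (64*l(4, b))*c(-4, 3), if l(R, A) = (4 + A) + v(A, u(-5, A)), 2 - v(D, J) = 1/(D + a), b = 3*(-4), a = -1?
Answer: 59136/13 ≈ 4548.9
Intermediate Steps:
c(x, w) = w*x (c(x, w) = x*w = w*x)
b = -12
u(H, Y) = H/4
v(D, J) = 2 - 1/(-1 + D) (v(D, J) = 2 - 1/(D - 1) = 2 - 1/(-1 + D))
l(R, A) = 4 + A + (-3 + 2*A)/(-1 + A) (l(R, A) = (4 + A) + (-3 + 2*A)/(-1 + A) = 4 + A + (-3 + 2*A)/(-1 + A))
(64*l(4, b))*c(-4, 3) = (64*((-7 + (-12)² + 5*(-12))/(-1 - 12)))*(3*(-4)) = (64*((-7 + 144 - 60)/(-13)))*(-12) = (64*(-1/13*77))*(-12) = (64*(-77/13))*(-12) = -4928/13*(-12) = 59136/13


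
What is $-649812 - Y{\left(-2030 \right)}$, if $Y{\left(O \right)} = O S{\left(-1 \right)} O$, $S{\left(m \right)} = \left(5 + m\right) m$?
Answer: $15833788$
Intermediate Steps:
$S{\left(m \right)} = m \left(5 + m\right)$
$Y{\left(O \right)} = - 4 O^{2}$ ($Y{\left(O \right)} = O \left(- (5 - 1)\right) O = O \left(\left(-1\right) 4\right) O = O \left(-4\right) O = - 4 O O = - 4 O^{2}$)
$-649812 - Y{\left(-2030 \right)} = -649812 - - 4 \left(-2030\right)^{2} = -649812 - \left(-4\right) 4120900 = -649812 - -16483600 = -649812 + 16483600 = 15833788$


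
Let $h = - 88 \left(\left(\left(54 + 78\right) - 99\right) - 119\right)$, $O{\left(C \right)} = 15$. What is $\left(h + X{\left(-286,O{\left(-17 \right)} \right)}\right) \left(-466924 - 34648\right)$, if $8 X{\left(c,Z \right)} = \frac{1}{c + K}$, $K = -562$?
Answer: $- \frac{6437841010223}{1696} \approx -3.7959 \cdot 10^{9}$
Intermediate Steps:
$X{\left(c,Z \right)} = \frac{1}{8 \left(-562 + c\right)}$ ($X{\left(c,Z \right)} = \frac{1}{8 \left(c - 562\right)} = \frac{1}{8 \left(-562 + c\right)}$)
$h = 7568$ ($h = - 88 \left(\left(132 - 99\right) - 119\right) = - 88 \left(33 - 119\right) = \left(-88\right) \left(-86\right) = 7568$)
$\left(h + X{\left(-286,O{\left(-17 \right)} \right)}\right) \left(-466924 - 34648\right) = \left(7568 + \frac{1}{8 \left(-562 - 286\right)}\right) \left(-466924 - 34648\right) = \left(7568 + \frac{1}{8 \left(-848\right)}\right) \left(-501572\right) = \left(7568 + \frac{1}{8} \left(- \frac{1}{848}\right)\right) \left(-501572\right) = \left(7568 - \frac{1}{6784}\right) \left(-501572\right) = \frac{51341311}{6784} \left(-501572\right) = - \frac{6437841010223}{1696}$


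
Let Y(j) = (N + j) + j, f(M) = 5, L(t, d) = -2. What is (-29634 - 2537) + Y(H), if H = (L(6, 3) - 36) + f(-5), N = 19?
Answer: -32218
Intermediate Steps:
H = -33 (H = (-2 - 36) + 5 = -38 + 5 = -33)
Y(j) = 19 + 2*j (Y(j) = (19 + j) + j = 19 + 2*j)
(-29634 - 2537) + Y(H) = (-29634 - 2537) + (19 + 2*(-33)) = -32171 + (19 - 66) = -32171 - 47 = -32218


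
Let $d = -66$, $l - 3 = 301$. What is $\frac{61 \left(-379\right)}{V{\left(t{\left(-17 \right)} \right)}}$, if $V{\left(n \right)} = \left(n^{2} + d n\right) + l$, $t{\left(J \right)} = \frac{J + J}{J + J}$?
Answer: $- \frac{23119}{239} \approx -96.732$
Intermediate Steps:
$l = 304$ ($l = 3 + 301 = 304$)
$t{\left(J \right)} = 1$ ($t{\left(J \right)} = \frac{2 J}{2 J} = 2 J \frac{1}{2 J} = 1$)
$V{\left(n \right)} = 304 + n^{2} - 66 n$ ($V{\left(n \right)} = \left(n^{2} - 66 n\right) + 304 = 304 + n^{2} - 66 n$)
$\frac{61 \left(-379\right)}{V{\left(t{\left(-17 \right)} \right)}} = \frac{61 \left(-379\right)}{304 + 1^{2} - 66} = - \frac{23119}{304 + 1 - 66} = - \frac{23119}{239}$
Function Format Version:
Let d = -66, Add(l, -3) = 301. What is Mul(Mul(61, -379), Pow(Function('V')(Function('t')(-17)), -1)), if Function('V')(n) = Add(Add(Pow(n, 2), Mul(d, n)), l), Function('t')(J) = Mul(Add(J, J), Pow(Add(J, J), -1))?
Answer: Rational(-23119, 239) ≈ -96.732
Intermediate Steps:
l = 304 (l = Add(3, 301) = 304)
Function('t')(J) = 1 (Function('t')(J) = Mul(Mul(2, J), Pow(Mul(2, J), -1)) = Mul(Mul(2, J), Mul(Rational(1, 2), Pow(J, -1))) = 1)
Function('V')(n) = Add(304, Pow(n, 2), Mul(-66, n)) (Function('V')(n) = Add(Add(Pow(n, 2), Mul(-66, n)), 304) = Add(304, Pow(n, 2), Mul(-66, n)))
Mul(Mul(61, -379), Pow(Function('V')(Function('t')(-17)), -1)) = Mul(Mul(61, -379), Pow(Add(304, Pow(1, 2), Mul(-66, 1)), -1)) = Mul(-23119, Pow(Add(304, 1, -66), -1)) = Mul(-23119, Pow(239, -1)) = Mul(-23119, Rational(1, 239)) = Rational(-23119, 239)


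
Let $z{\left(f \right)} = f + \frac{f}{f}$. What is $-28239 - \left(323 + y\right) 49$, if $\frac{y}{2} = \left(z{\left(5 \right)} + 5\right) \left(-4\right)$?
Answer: $-39754$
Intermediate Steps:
$z{\left(f \right)} = 1 + f$ ($z{\left(f \right)} = f + 1 = 1 + f$)
$y = -88$ ($y = 2 \left(\left(1 + 5\right) + 5\right) \left(-4\right) = 2 \left(6 + 5\right) \left(-4\right) = 2 \cdot 11 \left(-4\right) = 2 \left(-44\right) = -88$)
$-28239 - \left(323 + y\right) 49 = -28239 - \left(323 - 88\right) 49 = -28239 - 235 \cdot 49 = -28239 - 11515 = -39754$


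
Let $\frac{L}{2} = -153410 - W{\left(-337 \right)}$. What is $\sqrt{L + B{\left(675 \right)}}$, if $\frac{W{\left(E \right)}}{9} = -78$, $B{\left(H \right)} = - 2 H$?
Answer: $i \sqrt{306766} \approx 553.86 i$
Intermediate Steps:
$W{\left(E \right)} = -702$ ($W{\left(E \right)} = 9 \left(-78\right) = -702$)
$L = -305416$ ($L = 2 \left(-153410 - -702\right) = 2 \left(-153410 + 702\right) = 2 \left(-152708\right) = -305416$)
$\sqrt{L + B{\left(675 \right)}} = \sqrt{-305416 - 1350} = \sqrt{-306766} = i \sqrt{306766}$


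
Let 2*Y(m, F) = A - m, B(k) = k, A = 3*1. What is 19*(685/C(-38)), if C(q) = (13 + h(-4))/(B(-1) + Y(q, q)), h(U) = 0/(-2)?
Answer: 39045/2 ≈ 19523.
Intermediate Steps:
A = 3
Y(m, F) = 3/2 - m/2 (Y(m, F) = (3 - m)/2 = 3/2 - m/2)
h(U) = 0 (h(U) = 0*(-1/2) = 0)
C(q) = 13/(1/2 - q/2) (C(q) = (13 + 0)/(-1 + (3/2 - q/2)) = 13/(1/2 - q/2))
19*(685/C(-38)) = 19*(685/((-26/(-1 - 38)))) = 19*(685/((-26/(-39)))) = 19*(685/((-26*(-1/39)))) = 19*(685/(2/3)) = 19*(685*(3/2)) = 19*(2055/2) = 39045/2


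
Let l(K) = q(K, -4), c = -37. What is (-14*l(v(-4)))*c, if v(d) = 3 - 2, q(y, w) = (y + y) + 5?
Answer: 3626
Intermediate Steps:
q(y, w) = 5 + 2*y (q(y, w) = 2*y + 5 = 5 + 2*y)
v(d) = 1
l(K) = 5 + 2*K
(-14*l(v(-4)))*c = -14*(5 + 2*1)*(-37) = -14*(5 + 2)*(-37) = -14*7*(-37) = -98*(-37) = 3626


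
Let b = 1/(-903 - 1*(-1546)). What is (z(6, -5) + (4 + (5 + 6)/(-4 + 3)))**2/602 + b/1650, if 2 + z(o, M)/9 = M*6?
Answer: 23082293588/159672975 ≈ 144.56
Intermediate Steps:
z(o, M) = -18 + 54*M (z(o, M) = -18 + 9*(M*6) = -18 + 9*(6*M) = -18 + 54*M)
b = 1/643 (b = 1/(-903 + 1546) = 1/643 ≈ 0.0015552)
(z(6, -5) + (4 + (5 + 6)/(-4 + 3)))**2/602 + b/1650 = ((-18 + 54*(-5)) + (4 + (5 + 6)/(-4 + 3)))**2/602 + (1/643)/1650 = ((-18 - 270) + (4 + 11/(-1)))**2*(1/602) + (1/643)*(1/1650) = (-288 + (4 + 11*(-1)))**2*(1/602) + 1/1060950 = (-288 + (4 - 11))**2*(1/602) + 1/1060950 = (-288 - 7)**2*(1/602) + 1/1060950 = (-295)**2*(1/602) + 1/1060950 = 87025*(1/602) + 1/1060950 = 87025/602 + 1/1060950 = 23082293588/159672975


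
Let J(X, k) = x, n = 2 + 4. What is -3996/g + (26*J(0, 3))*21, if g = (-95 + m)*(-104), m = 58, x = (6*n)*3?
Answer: 1533141/26 ≈ 58967.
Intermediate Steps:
n = 6
x = 108 (x = (6*6)*3 = 36*3 = 108)
J(X, k) = 108
g = 3848 (g = (-95 + 58)*(-104) = -37*(-104) = 3848)
-3996/g + (26*J(0, 3))*21 = -3996/3848 + (26*108)*21 = -3996*1/3848 + 2808*21 = -27/26 + 58968 = 1533141/26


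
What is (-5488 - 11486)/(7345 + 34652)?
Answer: -5658/13999 ≈ -0.40417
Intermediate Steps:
(-5488 - 11486)/(7345 + 34652) = -16974/41997 = -16974*1/41997 = -5658/13999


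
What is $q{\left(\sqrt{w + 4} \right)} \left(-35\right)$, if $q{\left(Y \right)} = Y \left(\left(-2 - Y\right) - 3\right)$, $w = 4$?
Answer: $280 + 350 \sqrt{2} \approx 774.97$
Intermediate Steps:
$q{\left(Y \right)} = Y \left(-5 - Y\right)$
$q{\left(\sqrt{w + 4} \right)} \left(-35\right) = - \sqrt{4 + 4} \left(5 + \sqrt{4 + 4}\right) \left(-35\right) = - \sqrt{8} \left(5 + \sqrt{8}\right) \left(-35\right) = - 2 \sqrt{2} \left(5 + 2 \sqrt{2}\right) \left(-35\right) = 70 \sqrt{2} \left(5 + 2 \sqrt{2}\right)$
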